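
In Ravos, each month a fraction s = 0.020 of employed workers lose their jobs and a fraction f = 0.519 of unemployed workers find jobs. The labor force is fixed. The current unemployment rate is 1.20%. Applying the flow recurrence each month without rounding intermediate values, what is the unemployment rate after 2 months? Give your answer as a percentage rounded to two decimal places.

With a fixed labor force, u_{t+1} = u_t + s·(1−u_t) − f·u_t = u_t·(1−s−f) + s.
Here 1−s−f = 0.461 and s = 0.020.
u_1 = 0.012000 × 0.461 + 0.020 = 0.025532.
u_2 = 0.025532 × 0.461 + 0.020 = 0.031770.

Unemployment rate after two months ≈ 3.18%.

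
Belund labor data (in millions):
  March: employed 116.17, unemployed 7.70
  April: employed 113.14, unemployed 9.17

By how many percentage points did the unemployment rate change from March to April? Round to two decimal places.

March: labor force = 116.17 + 7.70 = 123.87; u = 7.70/123.87 = 6.22%.
April: labor force = 113.14 + 9.17 = 122.31; u = 9.17/122.31 = 7.50%.
Change = 7.50% − 6.22% = +1.28 pp.

The unemployment rate changed by +1.28 percentage points.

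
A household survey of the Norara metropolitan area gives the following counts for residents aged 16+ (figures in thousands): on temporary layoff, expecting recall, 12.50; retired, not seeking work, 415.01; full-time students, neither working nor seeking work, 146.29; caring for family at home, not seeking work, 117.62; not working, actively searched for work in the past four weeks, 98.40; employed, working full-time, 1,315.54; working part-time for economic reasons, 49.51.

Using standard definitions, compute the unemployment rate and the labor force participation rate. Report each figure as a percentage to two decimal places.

Employed = 1,315.54 + 49.51 = 1,365.05 thousand (anyone who worked, including part-time for economic reasons, counts as employed).
Unemployed = 12.50 + 98.40 = 110.90 thousand (jobless and actively searching, or on temporary layoff).
Labor force = 1,365.05 + 110.90 = 1,475.95 thousand.
Not in labor force = 415.01 + 146.29 + 117.62 = 678.92 thousand (those not working and not actively searching are outside the labor force).
Civilian working-age population = 1,475.95 + 678.92 = 2,154.87 thousand.
Unemployment rate = 110.90 / 1,475.95 = 7.51%.
Labor force participation rate = 1,475.95 / 2,154.87 = 68.49%.

Unemployment rate ≈ 7.51%; labor force participation rate ≈ 68.49%.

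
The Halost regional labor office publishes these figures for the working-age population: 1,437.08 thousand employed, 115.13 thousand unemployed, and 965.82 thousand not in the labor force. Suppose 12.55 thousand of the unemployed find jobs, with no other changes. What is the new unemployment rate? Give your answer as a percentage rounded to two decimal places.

Initially, labor force = 1,437.08 + 115.13 = 1,552.21 thousand, so u = 115.13/1,552.21 = 7.42%.
After the change, unemployed falls and employed rises by 12.55; labor force unchanged → E = 1,449.63, U = 102.58, labor force = 1,552.21 thousand.
New unemployment rate = 102.58 / 1,552.21 = 6.61%.

New unemployment rate ≈ 6.61%.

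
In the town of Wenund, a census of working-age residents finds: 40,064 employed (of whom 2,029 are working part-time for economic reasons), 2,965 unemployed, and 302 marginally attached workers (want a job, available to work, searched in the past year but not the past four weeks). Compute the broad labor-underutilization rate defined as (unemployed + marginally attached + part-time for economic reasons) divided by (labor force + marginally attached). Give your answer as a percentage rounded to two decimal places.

Labor force = 40,064 + 2,965 = 43,029.
Numerator = 2,965 + 302 + 2,029 = 5,296.
Denominator = 43,029 + 302 = 43,331.
Broad rate = 5,296 / 43,331 = 12.22%.

Broad underutilization rate ≈ 12.22%.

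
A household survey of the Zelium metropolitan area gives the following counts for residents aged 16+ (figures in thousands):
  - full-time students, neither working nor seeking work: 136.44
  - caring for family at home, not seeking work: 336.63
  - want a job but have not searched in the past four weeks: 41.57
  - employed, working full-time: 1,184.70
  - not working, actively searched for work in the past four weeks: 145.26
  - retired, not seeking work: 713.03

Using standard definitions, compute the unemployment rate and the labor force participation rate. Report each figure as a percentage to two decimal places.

Unemployment rate ≈ 10.92%; labor force participation rate ≈ 52.00%.

Employed = 1,184.70 thousand.
Unemployed = 145.26 thousand.
Labor force = 1,184.70 + 145.26 = 1,329.96 thousand.
Not in labor force = 136.44 + 336.63 + 41.57 + 713.03 = 1,227.67 thousand (those not working and not actively searching are outside the labor force — including those who want a job but have given up searching).
Civilian working-age population = 1,329.96 + 1,227.67 = 2,557.63 thousand.
Unemployment rate = 145.26 / 1,329.96 = 10.92%.
Labor force participation rate = 1,329.96 / 2,557.63 = 52.00%.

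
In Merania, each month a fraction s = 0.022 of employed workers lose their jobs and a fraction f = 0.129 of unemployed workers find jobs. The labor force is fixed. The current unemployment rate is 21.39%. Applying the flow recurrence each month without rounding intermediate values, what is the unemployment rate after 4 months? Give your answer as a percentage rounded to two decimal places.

Unemployment rate after four months ≈ 18.11%.

With a fixed labor force, u_{t+1} = u_t + s·(1−u_t) − f·u_t = u_t·(1−s−f) + s.
Here 1−s−f = 0.849 and s = 0.022.
u_1 = 0.213900 × 0.849 + 0.022 = 0.203601.
u_2 = 0.203601 × 0.849 + 0.022 = 0.194857.
u_3 = 0.194857 × 0.849 + 0.022 = 0.187434.
u_4 = 0.187434 × 0.849 + 0.022 = 0.181131.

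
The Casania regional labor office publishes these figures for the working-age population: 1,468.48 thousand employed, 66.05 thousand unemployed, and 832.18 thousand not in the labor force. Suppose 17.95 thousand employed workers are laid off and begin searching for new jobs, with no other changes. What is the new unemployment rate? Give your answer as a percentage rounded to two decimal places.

New unemployment rate ≈ 5.47%.

Initially, labor force = 1,468.48 + 66.05 = 1,534.53 thousand, so u = 66.05/1,534.53 = 4.30%.
After the change, employed falls and unemployed rises by 17.95; labor force unchanged → E = 1,450.53, U = 84.00, labor force = 1,534.53 thousand.
New unemployment rate = 84.00 / 1,534.53 = 5.47%.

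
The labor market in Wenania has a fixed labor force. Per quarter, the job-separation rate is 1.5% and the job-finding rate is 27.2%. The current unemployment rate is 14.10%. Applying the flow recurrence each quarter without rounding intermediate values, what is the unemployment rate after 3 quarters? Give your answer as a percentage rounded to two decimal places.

Unemployment rate after three quarters ≈ 8.44%.

With a fixed labor force, u_{t+1} = u_t + s·(1−u_t) − f·u_t = u_t·(1−s−f) + s.
Here 1−s−f = 0.713 and s = 0.015.
u_1 = 0.141000 × 0.713 + 0.015 = 0.115533.
u_2 = 0.115533 × 0.713 + 0.015 = 0.097375.
u_3 = 0.097375 × 0.713 + 0.015 = 0.084428.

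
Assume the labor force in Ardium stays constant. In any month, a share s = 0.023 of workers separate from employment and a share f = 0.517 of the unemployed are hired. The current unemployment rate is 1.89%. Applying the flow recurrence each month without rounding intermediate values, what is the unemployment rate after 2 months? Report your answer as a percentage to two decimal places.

Unemployment rate after two months ≈ 3.76%.

With a fixed labor force, u_{t+1} = u_t + s·(1−u_t) − f·u_t = u_t·(1−s−f) + s.
Here 1−s−f = 0.460 and s = 0.023.
u_1 = 0.018900 × 0.460 + 0.023 = 0.031694.
u_2 = 0.031694 × 0.460 + 0.023 = 0.037579.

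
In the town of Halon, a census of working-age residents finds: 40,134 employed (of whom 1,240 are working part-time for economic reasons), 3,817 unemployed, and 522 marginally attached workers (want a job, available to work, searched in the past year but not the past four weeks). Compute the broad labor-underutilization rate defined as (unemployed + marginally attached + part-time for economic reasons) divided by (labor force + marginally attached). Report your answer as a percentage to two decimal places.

Broad underutilization rate ≈ 12.54%.

Labor force = 40,134 + 3,817 = 43,951.
Numerator = 3,817 + 522 + 1,240 = 5,579.
Denominator = 43,951 + 522 = 44,473.
Broad rate = 5,579 / 44,473 = 12.54%.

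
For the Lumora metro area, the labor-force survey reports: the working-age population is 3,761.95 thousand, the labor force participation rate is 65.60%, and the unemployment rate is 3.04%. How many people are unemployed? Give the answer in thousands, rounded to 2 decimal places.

About 75.02 thousand are unemployed.

Labor force = 0.6560 × 3,761.95 = 2,467.84 thousand.
Unemployed = 0.0304 × 2,467.84 ≈ 75.02 thousand.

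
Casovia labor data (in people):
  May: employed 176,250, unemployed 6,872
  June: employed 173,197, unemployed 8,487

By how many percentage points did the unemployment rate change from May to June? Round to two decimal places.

The unemployment rate changed by +0.92 percentage points.

May: labor force = 176,250 + 6,872 = 183,122; u = 6,872/183,122 = 3.75%.
June: labor force = 173,197 + 8,487 = 181,684; u = 8,487/181,684 = 4.67%.
Change = 4.67% − 3.75% = +0.92 pp.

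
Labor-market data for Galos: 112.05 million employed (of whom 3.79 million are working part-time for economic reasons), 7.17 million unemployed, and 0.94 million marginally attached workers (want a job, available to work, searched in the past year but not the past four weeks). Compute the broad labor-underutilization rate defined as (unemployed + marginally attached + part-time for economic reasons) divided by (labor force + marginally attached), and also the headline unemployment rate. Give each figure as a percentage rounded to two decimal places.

Labor force = 112.05 + 7.17 = 119.22 million.
Numerator = 7.17 + 0.94 + 3.79 = 11.90 million.
Denominator = 119.22 + 0.94 = 120.16 million.
Broad rate = 11.90 / 120.16 = 9.90%.
Headline unemployment rate = 7.17 / 119.22 = 6.01%.

Broad underutilization rate ≈ 9.90%; headline unemployment rate ≈ 6.01%.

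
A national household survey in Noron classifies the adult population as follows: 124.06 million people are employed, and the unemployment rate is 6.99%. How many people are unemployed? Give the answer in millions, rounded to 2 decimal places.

About 9.32 million are unemployed.

Let U be the number unemployed. The labor force is E + U, and U/(E+U) = 0.0699.
So U = 0.0699 × 124.06 / (1 − 0.0699) = 8.6718 / 0.9301 ≈ 9.32 million.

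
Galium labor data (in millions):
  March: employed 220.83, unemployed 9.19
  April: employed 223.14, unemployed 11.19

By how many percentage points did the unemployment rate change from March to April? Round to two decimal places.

March: labor force = 220.83 + 9.19 = 230.02; u = 9.19/230.02 = 4.00%.
April: labor force = 223.14 + 11.19 = 234.33; u = 11.19/234.33 = 4.78%.
Change = 4.78% − 4.00% = +0.78 pp.

The unemployment rate changed by +0.78 percentage points.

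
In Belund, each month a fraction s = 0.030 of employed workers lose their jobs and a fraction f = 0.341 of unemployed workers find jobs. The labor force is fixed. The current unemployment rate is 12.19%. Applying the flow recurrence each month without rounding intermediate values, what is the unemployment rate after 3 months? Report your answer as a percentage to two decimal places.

Unemployment rate after three months ≈ 9.11%.

With a fixed labor force, u_{t+1} = u_t + s·(1−u_t) − f·u_t = u_t·(1−s−f) + s.
Here 1−s−f = 0.629 and s = 0.030.
u_1 = 0.121900 × 0.629 + 0.030 = 0.106675.
u_2 = 0.106675 × 0.629 + 0.030 = 0.097099.
u_3 = 0.097099 × 0.629 + 0.030 = 0.091075.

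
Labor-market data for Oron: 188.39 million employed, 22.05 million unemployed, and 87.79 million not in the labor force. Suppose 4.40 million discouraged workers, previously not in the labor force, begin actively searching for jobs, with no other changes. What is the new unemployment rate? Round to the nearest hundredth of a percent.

Initially, labor force = 188.39 + 22.05 = 210.44 million, so u = 22.05/210.44 = 10.48%.
After the change, unemployed and labor force both rise by 4.40 → E = 188.39, U = 26.45, labor force = 214.84 million.
New unemployment rate = 26.45 / 214.84 = 12.31%.

New unemployment rate ≈ 12.31%.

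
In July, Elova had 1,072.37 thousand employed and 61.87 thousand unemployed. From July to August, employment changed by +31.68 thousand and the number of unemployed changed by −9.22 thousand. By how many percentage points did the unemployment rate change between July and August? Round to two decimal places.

July: labor force = 1,072.37 + 61.87 = 1,134.24; u = 61.87/1,134.24 = 5.45%.
August: labor force = 1,104.05 + 52.65 = 1,156.70; u = 52.65/1,156.70 = 4.55%.
Change = 4.55% − 5.45% = −0.90 pp.

The unemployment rate changed by −0.90 percentage points.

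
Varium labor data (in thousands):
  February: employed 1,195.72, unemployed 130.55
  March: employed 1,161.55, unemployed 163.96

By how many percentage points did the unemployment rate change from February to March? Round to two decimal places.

The unemployment rate changed by +2.53 percentage points.

February: labor force = 1,195.72 + 130.55 = 1,326.27; u = 130.55/1,326.27 = 9.84%.
March: labor force = 1,161.55 + 163.96 = 1,325.51; u = 163.96/1,325.51 = 12.37%.
Change = 12.37% − 9.84% = +2.53 pp.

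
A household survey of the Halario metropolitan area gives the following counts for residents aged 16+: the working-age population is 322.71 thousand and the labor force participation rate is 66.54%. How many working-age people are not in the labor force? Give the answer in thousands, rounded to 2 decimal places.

Share not in the labor force = 1 − 0.6654 = 0.3346.
Not in labor force = 0.3346 × 322.71 ≈ 107.98 thousand.

About 107.98 thousand are not in the labor force.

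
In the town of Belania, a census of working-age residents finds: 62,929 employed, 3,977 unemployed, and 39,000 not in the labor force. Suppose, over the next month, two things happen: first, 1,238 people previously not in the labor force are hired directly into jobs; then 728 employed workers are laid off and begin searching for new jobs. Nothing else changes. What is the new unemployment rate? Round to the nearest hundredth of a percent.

New unemployment rate ≈ 6.90%.

Initially, labor force = 62,929 + 3,977 = 66,906, so u = 3,977/66,906 = 5.94%.
After the first change, employed and labor force both rise by 1,238; unemployed unchanged → E = 64,167, U = 3,977, labor force = 68,144.
After the second change, employed falls and unemployed rises by 728; labor force unchanged → E = 63,439, U = 4,705, labor force = 68,144.
New unemployment rate = 4,705 / 68,144 = 6.90%.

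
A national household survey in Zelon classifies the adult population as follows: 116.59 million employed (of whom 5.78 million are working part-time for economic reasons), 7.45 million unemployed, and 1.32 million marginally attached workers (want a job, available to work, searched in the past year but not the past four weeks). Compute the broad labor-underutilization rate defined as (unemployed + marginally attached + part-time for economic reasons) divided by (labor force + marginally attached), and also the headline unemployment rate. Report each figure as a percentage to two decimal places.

Broad underutilization rate ≈ 11.61%; headline unemployment rate ≈ 6.01%.

Labor force = 116.59 + 7.45 = 124.04 million.
Numerator = 7.45 + 1.32 + 5.78 = 14.55 million.
Denominator = 124.04 + 1.32 = 125.36 million.
Broad rate = 14.55 / 125.36 = 11.61%.
Headline unemployment rate = 7.45 / 124.04 = 6.01%.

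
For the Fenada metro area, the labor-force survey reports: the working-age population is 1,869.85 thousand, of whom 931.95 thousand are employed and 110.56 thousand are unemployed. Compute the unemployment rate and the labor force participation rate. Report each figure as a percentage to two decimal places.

Labor force = employed + unemployed = 931.95 + 110.56 = 1,042.51 thousand.
Unemployment rate = 110.56 / 1,042.51 = 10.61%.
Labor force participation rate = 1,042.51 / 1,869.85 = 55.75%.

Unemployment rate ≈ 10.61%; labor force participation rate ≈ 55.75%.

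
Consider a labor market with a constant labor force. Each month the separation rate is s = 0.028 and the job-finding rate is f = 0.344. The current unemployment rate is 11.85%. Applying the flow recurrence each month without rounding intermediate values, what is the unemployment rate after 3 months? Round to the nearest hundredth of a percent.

With a fixed labor force, u_{t+1} = u_t + s·(1−u_t) − f·u_t = u_t·(1−s−f) + s.
Here 1−s−f = 0.628 and s = 0.028.
u_1 = 0.118500 × 0.628 + 0.028 = 0.102418.
u_2 = 0.102418 × 0.628 + 0.028 = 0.092319.
u_3 = 0.092319 × 0.628 + 0.028 = 0.085976.

Unemployment rate after three months ≈ 8.60%.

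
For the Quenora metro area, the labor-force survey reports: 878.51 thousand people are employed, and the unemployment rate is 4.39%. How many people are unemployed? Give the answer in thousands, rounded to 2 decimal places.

Let U be the number unemployed. The labor force is E + U, and U/(E+U) = 0.0439.
So U = 0.0439 × 878.51 / (1 − 0.0439) = 38.5666 / 0.9561 ≈ 40.34 thousand.

About 40.34 thousand are unemployed.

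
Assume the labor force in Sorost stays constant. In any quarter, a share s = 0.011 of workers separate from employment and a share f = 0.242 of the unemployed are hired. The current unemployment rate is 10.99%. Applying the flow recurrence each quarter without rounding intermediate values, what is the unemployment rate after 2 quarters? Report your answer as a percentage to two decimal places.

With a fixed labor force, u_{t+1} = u_t + s·(1−u_t) − f·u_t = u_t·(1−s−f) + s.
Here 1−s−f = 0.747 and s = 0.011.
u_1 = 0.109900 × 0.747 + 0.011 = 0.093095.
u_2 = 0.093095 × 0.747 + 0.011 = 0.080542.

Unemployment rate after two quarters ≈ 8.05%.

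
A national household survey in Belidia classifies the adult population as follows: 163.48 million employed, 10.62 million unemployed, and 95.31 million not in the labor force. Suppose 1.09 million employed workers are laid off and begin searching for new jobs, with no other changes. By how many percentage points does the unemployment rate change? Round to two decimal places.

The unemployment rate changes by +0.63 percentage points.

Initially, labor force = 163.48 + 10.62 = 174.10 million, so u = 10.62/174.10 = 6.10%.
After the change, employed falls and unemployed rises by 1.09; labor force unchanged → E = 162.39, U = 11.71, labor force = 174.10 million.
New unemployment rate = 11.71 / 174.10 = 6.73%.
Change = 6.73% − 6.10% = +0.63 percentage points.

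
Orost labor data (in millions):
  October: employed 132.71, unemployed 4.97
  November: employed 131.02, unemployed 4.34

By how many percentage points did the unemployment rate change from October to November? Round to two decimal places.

October: labor force = 132.71 + 4.97 = 137.68; u = 4.97/137.68 = 3.61%.
November: labor force = 131.02 + 4.34 = 135.36; u = 4.34/135.36 = 3.21%.
Change = 3.21% − 3.61% = −0.40 pp.

The unemployment rate changed by −0.40 percentage points.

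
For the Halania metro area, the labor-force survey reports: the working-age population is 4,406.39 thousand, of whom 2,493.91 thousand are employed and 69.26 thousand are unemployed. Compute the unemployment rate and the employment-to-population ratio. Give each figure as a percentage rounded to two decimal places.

Labor force = employed + unemployed = 2,493.91 + 69.26 = 2,563.17 thousand.
Unemployment rate = 69.26 / 2,563.17 = 2.70%.
Employment-population ratio = 2,493.91 / 4,406.39 = 56.60%.

Unemployment rate ≈ 2.70%; employment-population ratio ≈ 56.60%.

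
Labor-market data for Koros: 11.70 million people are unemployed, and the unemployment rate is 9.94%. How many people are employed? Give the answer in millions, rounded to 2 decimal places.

Labor force = U / u = 11.70 / 0.0994 ≈ 117.71 million.
Employed = labor force − unemployed = 117.71 − 11.70 = 106.01 million.

About 106.01 million are employed.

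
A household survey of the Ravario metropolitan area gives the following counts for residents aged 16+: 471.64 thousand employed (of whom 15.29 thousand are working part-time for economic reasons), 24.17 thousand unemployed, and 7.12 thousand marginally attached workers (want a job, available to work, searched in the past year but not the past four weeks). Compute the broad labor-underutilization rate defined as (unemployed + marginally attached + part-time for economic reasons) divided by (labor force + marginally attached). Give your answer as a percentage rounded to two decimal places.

Broad underutilization rate ≈ 9.26%.

Labor force = 471.64 + 24.17 = 495.81 thousand.
Numerator = 24.17 + 7.12 + 15.29 = 46.58 thousand.
Denominator = 495.81 + 7.12 = 502.93 thousand.
Broad rate = 46.58 / 502.93 = 9.26%.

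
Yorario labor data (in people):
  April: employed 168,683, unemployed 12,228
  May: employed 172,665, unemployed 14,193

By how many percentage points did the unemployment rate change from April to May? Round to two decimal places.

April: labor force = 168,683 + 12,228 = 180,911; u = 12,228/180,911 = 6.76%.
May: labor force = 172,665 + 14,193 = 186,858; u = 14,193/186,858 = 7.60%.
Change = 7.60% − 6.76% = +0.84 pp.

The unemployment rate changed by +0.84 percentage points.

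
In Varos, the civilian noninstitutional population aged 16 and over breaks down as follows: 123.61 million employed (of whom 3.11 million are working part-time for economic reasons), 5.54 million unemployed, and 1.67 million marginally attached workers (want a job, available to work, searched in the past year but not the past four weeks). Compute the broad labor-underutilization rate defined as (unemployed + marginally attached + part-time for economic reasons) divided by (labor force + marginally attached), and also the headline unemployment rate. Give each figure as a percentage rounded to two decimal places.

Labor force = 123.61 + 5.54 = 129.15 million.
Numerator = 5.54 + 1.67 + 3.11 = 10.32 million.
Denominator = 129.15 + 1.67 = 130.82 million.
Broad rate = 10.32 / 130.82 = 7.89%.
Headline unemployment rate = 5.54 / 129.15 = 4.29%.

Broad underutilization rate ≈ 7.89%; headline unemployment rate ≈ 4.29%.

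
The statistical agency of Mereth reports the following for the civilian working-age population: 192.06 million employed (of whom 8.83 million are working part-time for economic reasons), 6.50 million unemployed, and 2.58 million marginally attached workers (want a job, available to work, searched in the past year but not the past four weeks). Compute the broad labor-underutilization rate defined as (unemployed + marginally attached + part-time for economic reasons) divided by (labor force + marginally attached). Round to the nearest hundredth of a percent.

Labor force = 192.06 + 6.50 = 198.56 million.
Numerator = 6.50 + 2.58 + 8.83 = 17.91 million.
Denominator = 198.56 + 2.58 = 201.14 million.
Broad rate = 17.91 / 201.14 = 8.90%.

Broad underutilization rate ≈ 8.90%.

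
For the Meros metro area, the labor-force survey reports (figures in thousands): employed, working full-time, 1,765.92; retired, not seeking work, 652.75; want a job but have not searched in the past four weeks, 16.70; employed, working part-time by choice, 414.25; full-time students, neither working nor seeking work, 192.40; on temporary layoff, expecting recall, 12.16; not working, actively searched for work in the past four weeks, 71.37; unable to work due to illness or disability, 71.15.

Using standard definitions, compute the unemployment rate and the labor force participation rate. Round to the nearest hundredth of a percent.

Employed = 1,765.92 + 414.25 = 2,180.17 thousand.
Unemployed = 12.16 + 71.37 = 83.53 thousand (jobless and actively searching, or on temporary layoff).
Labor force = 2,180.17 + 83.53 = 2,263.70 thousand.
Not in labor force = 652.75 + 16.70 + 192.40 + 71.15 = 933.00 thousand (those not working and not actively searching are outside the labor force — including those who want a job but have given up searching).
Civilian working-age population = 2,263.70 + 933.00 = 3,196.70 thousand.
Unemployment rate = 83.53 / 2,263.70 = 3.69%.
Labor force participation rate = 2,263.70 / 3,196.70 = 70.81%.

Unemployment rate ≈ 3.69%; labor force participation rate ≈ 70.81%.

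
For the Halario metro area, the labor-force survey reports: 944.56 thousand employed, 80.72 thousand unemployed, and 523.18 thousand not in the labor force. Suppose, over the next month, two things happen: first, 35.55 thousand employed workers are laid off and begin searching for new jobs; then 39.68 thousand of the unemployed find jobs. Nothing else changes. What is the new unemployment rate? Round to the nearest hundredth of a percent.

Initially, labor force = 944.56 + 80.72 = 1,025.28 thousand, so u = 80.72/1,025.28 = 7.87%.
After the first change, employed falls and unemployed rises by 35.55; labor force unchanged → E = 909.01, U = 116.27, labor force = 1,025.28 thousand.
After the second change, unemployed falls and employed rises by 39.68; labor force unchanged → E = 948.69, U = 76.59, labor force = 1,025.28 thousand.
New unemployment rate = 76.59 / 1,025.28 = 7.47%.

New unemployment rate ≈ 7.47%.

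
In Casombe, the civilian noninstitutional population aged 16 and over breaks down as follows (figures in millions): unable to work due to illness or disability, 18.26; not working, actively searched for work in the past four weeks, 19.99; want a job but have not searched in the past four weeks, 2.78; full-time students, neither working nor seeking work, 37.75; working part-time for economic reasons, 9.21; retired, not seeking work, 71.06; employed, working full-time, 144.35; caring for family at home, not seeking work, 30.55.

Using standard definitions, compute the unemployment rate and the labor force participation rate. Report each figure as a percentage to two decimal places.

Employed = 9.21 + 144.35 = 153.56 million (anyone who worked, including part-time for economic reasons, counts as employed).
Unemployed = 19.99 million.
Labor force = 153.56 + 19.99 = 173.55 million.
Not in labor force = 18.26 + 2.78 + 37.75 + 71.06 + 30.55 = 160.40 million (those not working and not actively searching are outside the labor force — including those who want a job but have given up searching).
Civilian working-age population = 173.55 + 160.40 = 333.95 million.
Unemployment rate = 19.99 / 173.55 = 11.52%.
Labor force participation rate = 173.55 / 333.95 = 51.97%.

Unemployment rate ≈ 11.52%; labor force participation rate ≈ 51.97%.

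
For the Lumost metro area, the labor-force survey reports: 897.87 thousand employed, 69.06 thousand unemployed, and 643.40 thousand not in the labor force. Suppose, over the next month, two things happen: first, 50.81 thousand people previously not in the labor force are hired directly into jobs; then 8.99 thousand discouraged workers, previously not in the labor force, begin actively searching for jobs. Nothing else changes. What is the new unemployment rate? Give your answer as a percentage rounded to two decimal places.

Initially, labor force = 897.87 + 69.06 = 966.93 thousand, so u = 69.06/966.93 = 7.14%.
After the first change, employed and labor force both rise by 50.81; unemployed unchanged → E = 948.68, U = 69.06, labor force = 1,017.74 thousand.
After the second change, unemployed and labor force both rise by 8.99 → E = 948.68, U = 78.05, labor force = 1,026.73 thousand.
New unemployment rate = 78.05 / 1,026.73 = 7.60%.

New unemployment rate ≈ 7.60%.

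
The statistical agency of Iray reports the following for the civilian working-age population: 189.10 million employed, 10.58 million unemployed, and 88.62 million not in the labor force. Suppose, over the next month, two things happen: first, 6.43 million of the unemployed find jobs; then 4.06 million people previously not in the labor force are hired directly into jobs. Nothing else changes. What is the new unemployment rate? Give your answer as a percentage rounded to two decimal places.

New unemployment rate ≈ 2.04%.

Initially, labor force = 189.10 + 10.58 = 199.68 million, so u = 10.58/199.68 = 5.30%.
After the first change, unemployed falls and employed rises by 6.43; labor force unchanged → E = 195.53, U = 4.15, labor force = 199.68 million.
After the second change, employed and labor force both rise by 4.06; unemployed unchanged → E = 199.59, U = 4.15, labor force = 203.74 million.
New unemployment rate = 4.15 / 203.74 = 2.04%.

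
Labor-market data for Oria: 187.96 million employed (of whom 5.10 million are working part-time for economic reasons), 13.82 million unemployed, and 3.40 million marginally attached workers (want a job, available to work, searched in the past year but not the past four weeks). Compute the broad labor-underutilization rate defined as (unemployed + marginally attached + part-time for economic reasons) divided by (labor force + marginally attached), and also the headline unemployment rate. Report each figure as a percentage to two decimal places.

Labor force = 187.96 + 13.82 = 201.78 million.
Numerator = 13.82 + 3.40 + 5.10 = 22.32 million.
Denominator = 201.78 + 3.40 = 205.18 million.
Broad rate = 22.32 / 205.18 = 10.88%.
Headline unemployment rate = 13.82 / 201.78 = 6.85%.

Broad underutilization rate ≈ 10.88%; headline unemployment rate ≈ 6.85%.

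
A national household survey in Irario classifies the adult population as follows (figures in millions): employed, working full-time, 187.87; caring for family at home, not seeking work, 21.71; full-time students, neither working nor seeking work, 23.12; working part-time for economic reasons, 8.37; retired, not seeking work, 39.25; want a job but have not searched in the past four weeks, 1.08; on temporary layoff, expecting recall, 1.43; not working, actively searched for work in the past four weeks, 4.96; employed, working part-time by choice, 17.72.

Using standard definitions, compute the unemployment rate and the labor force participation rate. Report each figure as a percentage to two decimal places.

Unemployment rate ≈ 2.90%; labor force participation rate ≈ 72.13%.

Employed = 187.87 + 8.37 + 17.72 = 213.96 million (anyone who worked, including part-time for economic reasons, counts as employed).
Unemployed = 1.43 + 4.96 = 6.39 million (jobless and actively searching, or on temporary layoff).
Labor force = 213.96 + 6.39 = 220.35 million.
Not in labor force = 21.71 + 23.12 + 39.25 + 1.08 = 85.16 million (those not working and not actively searching are outside the labor force — including those who want a job but have given up searching).
Civilian working-age population = 220.35 + 85.16 = 305.51 million.
Unemployment rate = 6.39 / 220.35 = 2.90%.
Labor force participation rate = 220.35 / 305.51 = 72.13%.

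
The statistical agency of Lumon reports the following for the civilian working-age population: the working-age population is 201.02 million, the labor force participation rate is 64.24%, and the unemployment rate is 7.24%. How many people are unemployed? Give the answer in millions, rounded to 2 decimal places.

Labor force = 0.6424 × 201.02 = 129.14 million.
Unemployed = 0.0724 × 129.14 ≈ 9.35 million.

About 9.35 million are unemployed.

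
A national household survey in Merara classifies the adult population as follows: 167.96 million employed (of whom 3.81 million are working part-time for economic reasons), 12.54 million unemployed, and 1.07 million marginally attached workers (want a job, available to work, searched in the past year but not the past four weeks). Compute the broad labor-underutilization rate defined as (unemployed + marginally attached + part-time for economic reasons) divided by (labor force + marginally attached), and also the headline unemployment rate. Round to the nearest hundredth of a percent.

Labor force = 167.96 + 12.54 = 180.50 million.
Numerator = 12.54 + 1.07 + 3.81 = 17.42 million.
Denominator = 180.50 + 1.07 = 181.57 million.
Broad rate = 17.42 / 181.57 = 9.59%.
Headline unemployment rate = 12.54 / 180.50 = 6.95%.

Broad underutilization rate ≈ 9.59%; headline unemployment rate ≈ 6.95%.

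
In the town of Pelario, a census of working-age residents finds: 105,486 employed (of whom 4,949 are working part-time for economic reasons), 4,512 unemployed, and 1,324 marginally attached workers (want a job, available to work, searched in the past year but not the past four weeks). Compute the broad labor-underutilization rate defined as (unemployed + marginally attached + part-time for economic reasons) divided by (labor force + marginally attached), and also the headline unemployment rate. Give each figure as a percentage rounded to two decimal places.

Broad underutilization rate ≈ 9.69%; headline unemployment rate ≈ 4.10%.

Labor force = 105,486 + 4,512 = 109,998.
Numerator = 4,512 + 1,324 + 4,949 = 10,785.
Denominator = 109,998 + 1,324 = 111,322.
Broad rate = 10,785 / 111,322 = 9.69%.
Headline unemployment rate = 4,512 / 109,998 = 4.10%.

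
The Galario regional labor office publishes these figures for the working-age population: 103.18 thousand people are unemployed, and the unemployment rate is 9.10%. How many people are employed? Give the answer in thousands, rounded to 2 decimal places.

Labor force = U / u = 103.18 / 0.0910 ≈ 1,133.85 thousand.
Employed = labor force − unemployed = 1,133.85 − 103.18 = 1,030.67 thousand.

About 1,030.67 thousand are employed.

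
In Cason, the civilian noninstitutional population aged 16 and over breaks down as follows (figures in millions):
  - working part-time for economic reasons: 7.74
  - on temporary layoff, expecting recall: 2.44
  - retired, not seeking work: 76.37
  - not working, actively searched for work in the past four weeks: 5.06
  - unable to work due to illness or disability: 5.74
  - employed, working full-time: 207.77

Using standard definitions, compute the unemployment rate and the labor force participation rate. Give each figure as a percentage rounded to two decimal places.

Unemployment rate ≈ 3.36%; labor force participation rate ≈ 73.09%.

Employed = 7.74 + 207.77 = 215.51 million (anyone who worked, including part-time for economic reasons, counts as employed).
Unemployed = 2.44 + 5.06 = 7.50 million (jobless and actively searching, or on temporary layoff).
Labor force = 215.51 + 7.50 = 223.01 million.
Not in labor force = 76.37 + 5.74 = 82.11 million (those not working and not actively searching are outside the labor force).
Civilian working-age population = 223.01 + 82.11 = 305.12 million.
Unemployment rate = 7.50 / 223.01 = 3.36%.
Labor force participation rate = 223.01 / 305.12 = 73.09%.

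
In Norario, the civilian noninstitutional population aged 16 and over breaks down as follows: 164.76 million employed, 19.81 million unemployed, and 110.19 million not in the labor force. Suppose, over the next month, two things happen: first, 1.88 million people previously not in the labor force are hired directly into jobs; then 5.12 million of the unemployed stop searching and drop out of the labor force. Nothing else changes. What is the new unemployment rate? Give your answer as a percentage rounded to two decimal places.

New unemployment rate ≈ 8.10%.

Initially, labor force = 164.76 + 19.81 = 184.57 million, so u = 19.81/184.57 = 10.73%.
After the first change, employed and labor force both rise by 1.88; unemployed unchanged → E = 166.64, U = 19.81, labor force = 186.45 million.
After the second change, unemployed and labor force both fall by 5.12 → E = 166.64, U = 14.69, labor force = 181.33 million.
New unemployment rate = 14.69 / 181.33 = 8.10%.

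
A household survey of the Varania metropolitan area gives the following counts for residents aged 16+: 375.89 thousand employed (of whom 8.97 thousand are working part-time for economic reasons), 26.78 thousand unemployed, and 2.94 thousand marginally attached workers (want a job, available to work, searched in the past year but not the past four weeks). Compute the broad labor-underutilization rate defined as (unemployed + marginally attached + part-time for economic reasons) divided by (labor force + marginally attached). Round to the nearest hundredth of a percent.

Labor force = 375.89 + 26.78 = 402.67 thousand.
Numerator = 26.78 + 2.94 + 8.97 = 38.69 thousand.
Denominator = 402.67 + 2.94 = 405.61 thousand.
Broad rate = 38.69 / 405.61 = 9.54%.

Broad underutilization rate ≈ 9.54%.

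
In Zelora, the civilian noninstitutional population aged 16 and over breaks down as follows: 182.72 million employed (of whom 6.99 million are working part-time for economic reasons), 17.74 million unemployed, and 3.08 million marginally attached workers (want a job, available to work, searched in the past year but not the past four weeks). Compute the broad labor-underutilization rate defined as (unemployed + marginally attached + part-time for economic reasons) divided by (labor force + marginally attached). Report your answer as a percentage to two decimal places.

Labor force = 182.72 + 17.74 = 200.46 million.
Numerator = 17.74 + 3.08 + 6.99 = 27.81 million.
Denominator = 200.46 + 3.08 = 203.54 million.
Broad rate = 27.81 / 203.54 = 13.66%.

Broad underutilization rate ≈ 13.66%.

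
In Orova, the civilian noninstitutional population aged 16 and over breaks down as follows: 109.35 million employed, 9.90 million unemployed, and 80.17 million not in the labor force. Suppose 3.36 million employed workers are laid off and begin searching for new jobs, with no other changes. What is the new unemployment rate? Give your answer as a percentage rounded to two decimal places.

Initially, labor force = 109.35 + 9.90 = 119.25 million, so u = 9.90/119.25 = 8.30%.
After the change, employed falls and unemployed rises by 3.36; labor force unchanged → E = 105.99, U = 13.26, labor force = 119.25 million.
New unemployment rate = 13.26 / 119.25 = 11.12%.

New unemployment rate ≈ 11.12%.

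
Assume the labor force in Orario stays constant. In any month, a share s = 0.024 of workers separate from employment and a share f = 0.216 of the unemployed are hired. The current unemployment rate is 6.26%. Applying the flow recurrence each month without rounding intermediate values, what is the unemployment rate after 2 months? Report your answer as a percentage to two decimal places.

Unemployment rate after two months ≈ 7.84%.

With a fixed labor force, u_{t+1} = u_t + s·(1−u_t) − f·u_t = u_t·(1−s−f) + s.
Here 1−s−f = 0.760 and s = 0.024.
u_1 = 0.062600 × 0.760 + 0.024 = 0.071576.
u_2 = 0.071576 × 0.760 + 0.024 = 0.078398.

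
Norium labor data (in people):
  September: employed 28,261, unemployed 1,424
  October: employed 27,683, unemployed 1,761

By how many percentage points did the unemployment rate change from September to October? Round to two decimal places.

September: labor force = 28,261 + 1,424 = 29,685; u = 1,424/29,685 = 4.80%.
October: labor force = 27,683 + 1,761 = 29,444; u = 1,761/29,444 = 5.98%.
Change = 5.98% − 4.80% = +1.18 pp.

The unemployment rate changed by +1.18 percentage points.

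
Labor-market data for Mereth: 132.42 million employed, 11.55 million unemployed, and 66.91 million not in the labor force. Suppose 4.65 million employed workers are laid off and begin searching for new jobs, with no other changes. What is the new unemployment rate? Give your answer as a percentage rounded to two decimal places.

Initially, labor force = 132.42 + 11.55 = 143.97 million, so u = 11.55/143.97 = 8.02%.
After the change, employed falls and unemployed rises by 4.65; labor force unchanged → E = 127.77, U = 16.20, labor force = 143.97 million.
New unemployment rate = 16.20 / 143.97 = 11.25%.

New unemployment rate ≈ 11.25%.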